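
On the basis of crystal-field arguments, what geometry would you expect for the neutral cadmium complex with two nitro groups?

Summing ligand charges against the 0 overall charge gives an oxidation state of +2 for cadmium.
Cd sits in group 12, so the d-electron count is 12 − 2 = 10.
With 2 monodentate ligands the coordination number is 2.
A d¹⁰ ion with only two ligands adopts a linear arrangement (sp hybridisation; no CFSE preference).

linear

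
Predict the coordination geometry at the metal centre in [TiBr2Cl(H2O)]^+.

tetrahedral

Each bromide is −1; each chloride is −1; water is neutral; balancing the +1 overall charge requires Ti(IV).
Ti sits in group 4, so the d-electron count is 4 − 4 = 0.
With 4 monodentate ligands the coordination number is 4.
A d⁰ ion has no crystal-field stabilisation preference between square planar and tetrahedral, so four ligands adopt the sterically favoured tetrahedral geometry.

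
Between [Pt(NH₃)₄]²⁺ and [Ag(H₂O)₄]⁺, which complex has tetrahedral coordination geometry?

For [Pt(NH₃)₄]²⁺: Ammonia is neutral; balancing the +2 overall charge requires Pt(II). Pt sits in group 10, so the d-electron count is 10 − 2 = 8. A 5d d⁸ ion has a large crystal-field splitting; square planar leaves the high-energy d_{x²−y²} orbital empty and maximises CFSE. → square planar.
For [Ag(H₂O)₄]⁺: Water is neutral; balancing the +1 overall charge requires Ag(I). Ag sits in group 11, so the d-electron count is 11 − 1 = 10. A d¹⁰ ion has no crystal-field stabilisation preference between square planar and tetrahedral, so four ligands adopt the sterically favoured tetrahedral geometry. → tetrahedral.

[Ag(H₂O)₄]⁺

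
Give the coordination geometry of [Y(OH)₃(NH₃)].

Ligand charges: each hydroxide is −1; ammonia is neutral. With an overall charge of 0 the yttrium centre must be in the +3 oxidation state.
Group 3 minus oxidation state 3 gives a d⁰ configuration.
Coordination number: 4.
A d⁰ ion has no crystal-field stabilisation preference between square planar and tetrahedral, so four ligands adopt the sterically favoured tetrahedral geometry.

tetrahedral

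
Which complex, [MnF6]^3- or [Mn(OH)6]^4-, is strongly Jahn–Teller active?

[MnF6]^3-: Each fluoride is −1; balancing the −3 overall charge requires Mn(III). Manganese is a group-7 element; Mn(III) is therefore d⁴. Fluoride is a weak-field ligand for a first-row metal, so the complex is high-spin. The t₂g³e_g¹ (high-spin) configuration has an unevenly filled e_g set; the Jahn–Teller theorem predicts a tetragonal distortion (typically axial elongation) to lift the degeneracy.
[Mn(OH)6]^4-: Summing ligand charges against the −4 overall charge gives an oxidation state of +2 for manganese. Mn sits in group 7, so the d-electron count is 7 − 2 = 5. Hydroxide is a weak-field ligand for a first-row metal, so the complex is high-spin. The d⁵ configuration leaves the e_g set evenly filled (or empty) — no strong Jahn–Teller driving force.

[MnF6]^3-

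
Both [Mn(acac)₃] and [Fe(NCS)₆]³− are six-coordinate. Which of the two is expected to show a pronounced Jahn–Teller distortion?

[Mn(acac)₃]

[Mn(acac)₃]: Each acetylacetonate is −1; balancing the 0 overall charge requires Mn(III). Group 7 minus oxidation state 3 gives a d⁴ configuration. Acetylacetonate is a weak-field ligand for a first-row metal, so the complex is high-spin. The t₂g³e_g¹ (high-spin) configuration has an unevenly filled e_g set; the Jahn–Teller theorem predicts a tetragonal distortion (typically axial elongation) to lift the degeneracy.
[Fe(NCS)₆]³−: Summing ligand charges against the −3 overall charge gives an oxidation state of +3 for iron. Group 8 minus oxidation state 3 gives a d⁵ configuration. Isothiocyanate is a weak-field ligand for a first-row metal, so the complex is high-spin. The d⁵ configuration leaves the e_g set evenly filled (or empty) — no strong Jahn–Teller driving force.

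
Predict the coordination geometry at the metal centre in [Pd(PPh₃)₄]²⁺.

square planar

Summing ligand charges against the +2 overall charge gives an oxidation state of +2 for palladium.
Palladium is a group-10 element; Pd(II) is therefore d⁸.
With 4 monodentate ligands the coordination number is 4.
A 4d d⁸ ion has a large crystal-field splitting; square planar leaves the high-energy d_{x²−y²} orbital empty and maximises CFSE.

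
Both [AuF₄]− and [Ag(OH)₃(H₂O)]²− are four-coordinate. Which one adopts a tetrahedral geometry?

For [AuF₄]−: Each fluoride is −1; balancing the −1 overall charge requires Au(III). Group 11 minus oxidation state 3 gives a d⁸ configuration. A 5d d⁸ ion has a large crystal-field splitting; square planar leaves the high-energy d_{x²−y²} orbital empty and maximises CFSE. → square planar.
For [Ag(OH)₃(H₂O)]²−: Ligand charges: each hydroxide is −1; water is neutral. With an overall charge of −2 the silver centre must be in the +1 oxidation state. Silver is a group-11 element; Ag(I) is therefore d¹⁰. A d¹⁰ ion has no crystal-field stabilisation preference between square planar and tetrahedral, so four ligands adopt the sterically favoured tetrahedral geometry. → tetrahedral.

[Ag(OH)₃(H₂O)]²−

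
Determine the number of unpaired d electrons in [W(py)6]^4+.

Pyridine is neutral; balancing the +4 overall charge requires W(IV).
Group 6 minus oxidation state 4 gives a d² configuration.
In an octahedral field the d² configuration is t₂g²e_g⁰ (only one arrangement possible), giving 2 unpaired electrons.

2 unpaired electrons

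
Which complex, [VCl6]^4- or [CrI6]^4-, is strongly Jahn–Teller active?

[CrI6]^4-

[VCl6]^4-: Summing ligand charges against the −4 overall charge gives an oxidation state of +2 for vanadium. Vanadium is a group-5 element; V(II) is therefore d³. The d³ configuration leaves the e_g set evenly filled (or empty) — no strong Jahn–Teller driving force.
[CrI6]^4-: Summing ligand charges against the −4 overall charge gives an oxidation state of +2 for chromium. Group 6 minus oxidation state 2 gives a d⁴ configuration. Iodide is a weak-field ligand for a first-row metal, so the complex is high-spin. The t₂g³e_g¹ (high-spin) configuration has an unevenly filled e_g set; the Jahn–Teller theorem predicts a tetragonal distortion (typically axial elongation) to lift the degeneracy.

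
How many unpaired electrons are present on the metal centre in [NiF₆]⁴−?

2 unpaired electrons

Ligand charges: each fluoride is −1. With an overall charge of −4 the nickel centre must be in the +2 oxidation state.
Ni sits in group 10, so the d-electron count is 10 − 2 = 8.
In an octahedral field the d⁸ configuration is t₂g⁶e_g² (only one arrangement possible), giving 2 unpaired electrons.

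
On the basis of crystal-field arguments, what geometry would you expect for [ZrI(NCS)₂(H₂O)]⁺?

Each iodide is −1; each isothiocyanate is −1; water is neutral; balancing the +1 overall charge requires Zr(IV).
Zr sits in group 4, so the d-electron count is 4 − 4 = 0.
Coordination number: 4.
A d⁰ ion has no crystal-field stabilisation preference between square planar and tetrahedral, so four ligands adopt the sterically favoured tetrahedral geometry.

tetrahedral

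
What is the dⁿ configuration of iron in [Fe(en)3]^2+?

d6

Ligand charges: ethylenediamine is neutral. With an overall charge of +2 the iron centre must be in the +2 oxidation state.
Iron is a group-8 element; Fe(II) is therefore d⁶.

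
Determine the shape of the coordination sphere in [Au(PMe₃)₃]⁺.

Ligand charges: trimethylphosphine is neutral. With an overall charge of +1 the gold centre must be in the +1 oxidation state.
Gold is a group-11 element; Au(I) is therefore d¹⁰.
Coordination number: 3.
Three ligands around a d¹⁰ centre minimise repulsion in a trigonal-planar arrangement.

trigonal planar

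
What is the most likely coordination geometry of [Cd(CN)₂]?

Each cyanide is −1; balancing the 0 overall charge requires Cd(II).
Cd sits in group 12, so the d-electron count is 12 − 2 = 10.
With 2 monodentate ligands the coordination number is 2.
A d¹⁰ ion with only two ligands adopts a linear arrangement (sp hybridisation; no CFSE preference).

linear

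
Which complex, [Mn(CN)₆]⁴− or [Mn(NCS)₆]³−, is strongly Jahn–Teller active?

[Mn(NCS)₆]³−

[Mn(CN)₆]⁴−: Summing ligand charges against the −4 overall charge gives an oxidation state of +2 for manganese. Group 7 minus oxidation state 2 gives a d⁵ configuration. Cyanide is a strong-field ligand (high in the spectrochemical series) for a first-row metal, so the complex is low-spin. The d⁵ configuration leaves the e_g set evenly filled (or empty) — no strong Jahn–Teller driving force.
[Mn(NCS)₆]³−: Summing ligand charges against the −3 overall charge gives an oxidation state of +3 for manganese. Manganese is a group-7 element; Mn(III) is therefore d⁴. Isothiocyanate is a weak-field ligand for a first-row metal, so the complex is high-spin. The t₂g³e_g¹ (high-spin) configuration has an unevenly filled e_g set; the Jahn–Teller theorem predicts a tetragonal distortion (typically axial elongation) to lift the degeneracy.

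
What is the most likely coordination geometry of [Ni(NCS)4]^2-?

Ligand charges: each isothiocyanate is −1. With an overall charge of −2 the nickel centre must be in the +2 oxidation state.
Ni sits in group 10, so the d-electron count is 10 − 2 = 8.
Coordination number: 4.
Isothiocyanate is a weak-field ligand.
With weak-field ligands the CFSE gain from square planar is small, so a 3d d⁸ ion takes the sterically preferred tetrahedral geometry.

tetrahedral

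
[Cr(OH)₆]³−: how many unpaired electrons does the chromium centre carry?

Summing ligand charges against the −3 overall charge gives an oxidation state of +3 for chromium.
Cr sits in group 6, so the d-electron count is 6 − 3 = 3.
In an octahedral field the d³ configuration is t₂g³e_g⁰ (only one arrangement possible), giving 3 unpaired electrons.

3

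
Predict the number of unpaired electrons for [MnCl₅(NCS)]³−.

4

Summing ligand charges against the −3 overall charge gives an oxidation state of +3 for manganese.
Manganese is a group-7 element; Mn(III) is therefore d⁴.
The spin state decides the count: Chloride and isothiocyanate are weak-field ligands for a first-row metal, so the complex is high-spin.
An octahedral high-spin d⁴ ion is t₂g³e_g¹, giving 4 unpaired electrons.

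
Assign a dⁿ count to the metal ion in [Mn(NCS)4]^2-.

d5

Each isothiocyanate is −1; balancing the −2 overall charge requires Mn(II).
Group 7 minus oxidation state 2 gives a d⁵ configuration.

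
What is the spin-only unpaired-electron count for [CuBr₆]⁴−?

Each bromide is −1; balancing the −4 overall charge requires Cu(II).
Group 11 minus oxidation state 2 gives a d⁹ configuration.
In an octahedral field the d⁹ configuration is t₂g⁶e_g³ (only one arrangement possible), giving 1 unpaired electron.

1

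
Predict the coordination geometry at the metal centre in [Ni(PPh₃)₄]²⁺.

square planar

Triphenylphosphine is neutral; balancing the +2 overall charge requires Ni(II).
Ni sits in group 10, so the d-electron count is 10 − 2 = 8.
With 4 monodentate ligands the coordination number is 4.
Triphenylphosphine is a strong-field ligand (high in the spectrochemical series).
A 3d d⁸ ion with strong-field ligands gains enough CFSE to favour square planar over tetrahedral.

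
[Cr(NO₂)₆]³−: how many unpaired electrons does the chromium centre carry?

Ligand charges: each nitro (N-bound nitrite) is −1. With an overall charge of −3 the chromium centre must be in the +3 oxidation state.
Chromium is a group-6 element; Cr(III) is therefore d³.
In an octahedral field the d³ configuration is t₂g³e_g⁰ (only one arrangement possible), giving 3 unpaired electrons.

3 unpaired electrons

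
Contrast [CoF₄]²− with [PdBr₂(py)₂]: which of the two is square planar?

[PdBr₂(py)₂]

For [CoF₄]²−: Summing ligand charges against the −2 overall charge gives an oxidation state of +2 for cobalt. Co sits in group 9, so the d-electron count is 9 − 2 = 7. For a high-spin 3d d⁷ ion with weak-field ligands the small Δₜ gives little square-planar CFSE advantage, so four ligands adopt the sterically favoured tetrahedral geometry. → tetrahedral.
For [PdBr₂(py)₂]: Each bromide is −1; pyridine is neutral; balancing the 0 overall charge requires Pd(II). Pd sits in group 10, so the d-electron count is 10 − 2 = 8. A 4d d⁸ ion has a large crystal-field splitting; square planar leaves the high-energy d_{x²−y²} orbital empty and maximises CFSE. → square planar.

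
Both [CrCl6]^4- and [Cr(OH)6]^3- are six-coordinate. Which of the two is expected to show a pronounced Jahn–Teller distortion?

[CrCl6]^4-: Ligand charges: each chloride is −1. With an overall charge of −4 the chromium centre must be in the +2 oxidation state. Cr sits in group 6, so the d-electron count is 6 − 2 = 4. Chloride is a weak-field ligand for a first-row metal, so the complex is high-spin. The t₂g³e_g¹ (high-spin) configuration has an unevenly filled e_g set; the Jahn–Teller theorem predicts a tetragonal distortion (typically axial elongation) to lift the degeneracy.
[Cr(OH)6]^3-: Each hydroxide is −1; balancing the −3 overall charge requires Cr(III). Group 6 minus oxidation state 3 gives a d³ configuration. The d³ configuration leaves the e_g set evenly filled (or empty) — no strong Jahn–Teller driving force.

[CrCl6]^4-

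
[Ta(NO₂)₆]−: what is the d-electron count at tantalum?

d⁰

Summing ligand charges against the −1 overall charge gives an oxidation state of +5 for tantalum.
Ta sits in group 5, so the d-electron count is 5 − 5 = 0.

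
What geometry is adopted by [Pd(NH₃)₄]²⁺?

square planar

Summing ligand charges against the +2 overall charge gives an oxidation state of +2 for palladium.
Palladium is a group-10 element; Pd(II) is therefore d⁸.
With 4 monodentate ligands the coordination number is 4.
A 4d d⁸ ion has a large crystal-field splitting; square planar leaves the high-energy d_{x²−y²} orbital empty and maximises CFSE.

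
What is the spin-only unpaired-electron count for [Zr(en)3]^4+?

Ligand charges: ethylenediamine is neutral. With an overall charge of +4 the zirconium centre must be in the +4 oxidation state.
Zr sits in group 4, so the d-electron count is 4 − 4 = 0.
Counting donor atoms: 3×ethylenediamine (bidentate) → 6 donors. Coordination number = 6.
In an octahedral field the d⁰ configuration is t₂g⁰e_g⁰, giving 0 unpaired electrons.

0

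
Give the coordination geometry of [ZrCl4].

Ligand charges: each chloride is −1. With an overall charge of 0 the zirconium centre must be in the +4 oxidation state.
Group 4 minus oxidation state 4 gives a d⁰ configuration.
With 4 monodentate ligands the coordination number is 4.
A d⁰ ion has no crystal-field stabilisation preference between square planar and tetrahedral, so four ligands adopt the sterically favoured tetrahedral geometry.

tetrahedral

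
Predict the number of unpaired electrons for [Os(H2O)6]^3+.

Water is neutral; balancing the +3 overall charge requires Os(III).
Osmium is a group-8 element; Os(III) is therefore d⁵.
The spin state decides the count: a 5d ion has a large Δₒ and is invariably low-spin.
An octahedral low-spin d⁵ ion is t₂g⁵e_g⁰, giving 1 unpaired electron.

1 unpaired electron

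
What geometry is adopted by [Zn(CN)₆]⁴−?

Ligand charges: each cyanide is −1. With an overall charge of −4 the zinc centre must be in the +2 oxidation state.
Zinc is a group-12 element; Zn(II) is therefore d¹⁰.
With 6 monodentate ligands the coordination number is 6.
Six donors around a single metal centre give an octahedral coordination sphere.

octahedral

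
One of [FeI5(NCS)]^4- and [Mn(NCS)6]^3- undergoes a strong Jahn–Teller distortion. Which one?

[FeI5(NCS)]^4-: Summing ligand charges against the −4 overall charge gives an oxidation state of +2 for iron. Group 8 minus oxidation state 2 gives a d⁶ configuration. Iodide and isothiocyanate are weak-field ligands for a first-row metal, so the complex is high-spin. The d⁶ configuration leaves the e_g set evenly filled (or empty) — no strong Jahn–Teller driving force.
[Mn(NCS)6]^3-: Each isothiocyanate is −1; balancing the −3 overall charge requires Mn(III). Manganese is a group-7 element; Mn(III) is therefore d⁴. Isothiocyanate is a weak-field ligand for a first-row metal, so the complex is high-spin. The t₂g³e_g¹ (high-spin) configuration has an unevenly filled e_g set; the Jahn–Teller theorem predicts a tetragonal distortion (typically axial elongation) to lift the degeneracy.

[Mn(NCS)6]^3-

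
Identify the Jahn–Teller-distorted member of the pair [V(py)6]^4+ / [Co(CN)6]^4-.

[V(py)6]^4+: Ligand charges: pyridine is neutral. With an overall charge of +4 the vanadium centre must be in the +4 oxidation state. Group 5 minus oxidation state 4 gives a d¹ configuration. The d¹ configuration leaves the e_g set evenly filled (or empty) — no strong Jahn–Teller driving force.
[Co(CN)6]^4-: Each cyanide is −1; balancing the −4 overall charge requires Co(II). Group 9 minus oxidation state 2 gives a d⁷ configuration. Cyanide is a strong-field ligand (high in the spectrochemical series) for a first-row metal, so the complex is low-spin. The t₂g⁶e_g¹ (low-spin) configuration has an unevenly filled e_g set; the Jahn–Teller theorem predicts a tetragonal distortion (typically axial elongation) to lift the degeneracy.

[Co(CN)6]^4-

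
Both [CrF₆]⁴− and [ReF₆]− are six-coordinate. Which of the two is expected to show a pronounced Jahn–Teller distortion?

[CrF₆]⁴−: Each fluoride is −1; balancing the −4 overall charge requires Cr(II). Chromium is a group-6 element; Cr(II) is therefore d⁴. Fluoride is a weak-field ligand for a first-row metal, so the complex is high-spin. The t₂g³e_g¹ (high-spin) configuration has an unevenly filled e_g set; the Jahn–Teller theorem predicts a tetragonal distortion (typically axial elongation) to lift the degeneracy.
[ReF₆]−: Summing ligand charges against the −1 overall charge gives an oxidation state of +5 for rhenium. Group 7 minus oxidation state 5 gives a d² configuration. The d² configuration leaves the e_g set evenly filled (or empty) — no strong Jahn–Teller driving force.

[CrF₆]⁴−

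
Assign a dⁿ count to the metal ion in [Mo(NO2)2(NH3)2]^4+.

Each nitro (N-bound nitrite) is −1; ammonia is neutral; balancing the +4 overall charge requires Mo(VI).
Group 6 minus oxidation state 6 gives a d⁰ configuration.

d⁰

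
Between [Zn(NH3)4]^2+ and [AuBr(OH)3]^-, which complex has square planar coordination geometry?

For [Zn(NH3)4]^2+: Ligand charges: ammonia is neutral. With an overall charge of +2 the zinc centre must be in the +2 oxidation state. Zn sits in group 12, so the d-electron count is 12 − 2 = 10. A d¹⁰ ion has no crystal-field stabilisation preference between square planar and tetrahedral, so four ligands adopt the sterically favoured tetrahedral geometry. → tetrahedral.
For [AuBr(OH)3]^-: Summing ligand charges against the −1 overall charge gives an oxidation state of +3 for gold. Au sits in group 11, so the d-electron count is 11 − 3 = 8. A 5d d⁸ ion has a large crystal-field splitting; square planar leaves the high-energy d_{x²−y²} orbital empty and maximises CFSE. → square planar.

[AuBr(OH)3]^-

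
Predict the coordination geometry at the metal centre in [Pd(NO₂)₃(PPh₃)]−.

square planar

Summing ligand charges against the −1 overall charge gives an oxidation state of +2 for palladium.
Palladium is a group-10 element; Pd(II) is therefore d⁸.
Coordination number: 4.
A 4d d⁸ ion has a large crystal-field splitting; square planar leaves the high-energy d_{x²−y²} orbital empty and maximises CFSE.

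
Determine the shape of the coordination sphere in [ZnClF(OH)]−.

Ligand charges: each chloride is −1; each fluoride is −1; each hydroxide is −1. With an overall charge of −1 the zinc centre must be in the +2 oxidation state.
Zinc is a group-12 element; Zn(II) is therefore d¹⁰.
Coordination number: 3.
Three ligands around a d¹⁰ centre minimise repulsion in a trigonal-planar arrangement.

trigonal planar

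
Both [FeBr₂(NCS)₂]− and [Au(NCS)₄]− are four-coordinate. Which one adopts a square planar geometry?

[Au(NCS)₄]−

For [FeBr₂(NCS)₂]−: Summing ligand charges against the −1 overall charge gives an oxidation state of +3 for iron. Fe sits in group 8, so the d-electron count is 8 − 3 = 5. A high-spin d⁵ ion has zero CFSE in either geometry, so four ligands adopt the sterically favoured tetrahedral geometry. → tetrahedral.
For [Au(NCS)₄]−: Summing ligand charges against the −1 overall charge gives an oxidation state of +3 for gold. Group 11 minus oxidation state 3 gives a d⁸ configuration. A 5d d⁸ ion has a large crystal-field splitting; square planar leaves the high-energy d_{x²−y²} orbital empty and maximises CFSE. → square planar.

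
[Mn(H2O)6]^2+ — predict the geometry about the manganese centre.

octahedral

Ligand charges: water is neutral. With an overall charge of +2 the manganese centre must be in the +2 oxidation state.
Mn sits in group 7, so the d-electron count is 7 − 2 = 5.
Coordination number: 6.
Six donors around a single metal centre give an octahedral coordination sphere.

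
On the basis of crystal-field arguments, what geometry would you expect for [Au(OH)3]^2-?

Ligand charges: each hydroxide is −1. With an overall charge of −2 the gold centre must be in the +1 oxidation state.
Gold is a group-11 element; Au(I) is therefore d¹⁰.
With 3 monodentate ligands the coordination number is 3.
Three ligands around a d¹⁰ centre minimise repulsion in a trigonal-planar arrangement.

trigonal planar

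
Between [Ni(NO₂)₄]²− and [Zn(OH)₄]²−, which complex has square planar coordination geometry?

For [Ni(NO₂)₄]²−: Summing ligand charges against the −2 overall charge gives an oxidation state of +2 for nickel. Group 10 minus oxidation state 2 gives a d⁸ configuration. Nitro (N-bound nitrite) is a strong-field ligand (high in the spectrochemical series). A 3d d⁸ ion with strong-field ligands gains enough CFSE to favour square planar over tetrahedral. → square planar.
For [Zn(OH)₄]²−: Ligand charges: each hydroxide is −1. With an overall charge of −2 the zinc centre must be in the +2 oxidation state. Zn sits in group 12, so the d-electron count is 12 − 2 = 10. A d¹⁰ ion has no crystal-field stabilisation preference between square planar and tetrahedral, so four ligands adopt the sterically favoured tetrahedral geometry. → tetrahedral.

[Ni(NO₂)₄]²−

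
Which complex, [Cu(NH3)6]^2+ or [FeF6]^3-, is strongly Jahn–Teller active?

[Cu(NH3)6]^2+: Summing ligand charges against the +2 overall charge gives an oxidation state of +2 for copper. Group 11 minus oxidation state 2 gives a d⁹ configuration. The t₂g⁶e_g³ configuration has an unevenly filled e_g set; the Jahn–Teller theorem predicts a tetragonal distortion (typically axial elongation) to lift the degeneracy.
[FeF6]^3-: Ligand charges: each fluoride is −1. With an overall charge of −3 the iron centre must be in the +3 oxidation state. Iron is a group-8 element; Fe(III) is therefore d⁵. Fluoride is a weak-field ligand for a first-row metal, so the complex is high-spin. The d⁵ configuration leaves the e_g set evenly filled (or empty) — no strong Jahn–Teller driving force.

[Cu(NH3)6]^2+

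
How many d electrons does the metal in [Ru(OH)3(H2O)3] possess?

d⁵

Ligand charges: each hydroxide is −1; water is neutral. With an overall charge of 0 the ruthenium centre must be in the +3 oxidation state.
Ruthenium is a group-8 element; Ru(III) is therefore d⁵.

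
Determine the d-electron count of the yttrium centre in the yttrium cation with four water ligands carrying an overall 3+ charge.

d⁰

Water is neutral; balancing the +3 overall charge requires Y(III).
Group 3 minus oxidation state 3 gives a d⁰ configuration.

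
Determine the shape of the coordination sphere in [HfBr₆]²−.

octahedral

Ligand charges: each bromide is −1. With an overall charge of −2 the hafnium centre must be in the +4 oxidation state.
Hafnium is a group-4 element; Hf(IV) is therefore d⁰.
Coordination number: 6.
Six donors around a single metal centre give an octahedral coordination sphere.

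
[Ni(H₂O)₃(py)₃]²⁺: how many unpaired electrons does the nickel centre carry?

2

Summing ligand charges against the +2 overall charge gives an oxidation state of +2 for nickel.
Nickel is a group-10 element; Ni(II) is therefore d⁸.
In an octahedral field the d⁸ configuration is t₂g⁶e_g² (only one arrangement possible), giving 2 unpaired electrons.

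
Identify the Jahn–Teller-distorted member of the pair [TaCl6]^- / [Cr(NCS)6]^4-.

[Cr(NCS)6]^4-

[TaCl6]^-: Ligand charges: each chloride is −1. With an overall charge of −1 the tantalum centre must be in the +5 oxidation state. Group 5 minus oxidation state 5 gives a d⁰ configuration. The d⁰ configuration leaves the e_g set evenly filled (or empty) — no strong Jahn–Teller driving force.
[Cr(NCS)6]^4-: Ligand charges: each isothiocyanate is −1. With an overall charge of −4 the chromium centre must be in the +2 oxidation state. Cr sits in group 6, so the d-electron count is 6 − 2 = 4. Isothiocyanate is a weak-field ligand for a first-row metal, so the complex is high-spin. The t₂g³e_g¹ (high-spin) configuration has an unevenly filled e_g set; the Jahn–Teller theorem predicts a tetragonal distortion (typically axial elongation) to lift the degeneracy.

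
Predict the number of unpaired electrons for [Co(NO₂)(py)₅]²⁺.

0

Ligand charges: each nitro (N-bound nitrite) is −1; pyridine is neutral. With an overall charge of +2 the cobalt centre must be in the +3 oxidation state.
Co sits in group 9, so the d-electron count is 9 − 3 = 6.
The spin state decides the count: Co(III) has an exceptionally large octahedral splitting and is low-spin with essentially every ligand except fluoride.
An octahedral low-spin d⁶ ion is t₂g⁶e_g⁰, giving 0 unpaired electrons.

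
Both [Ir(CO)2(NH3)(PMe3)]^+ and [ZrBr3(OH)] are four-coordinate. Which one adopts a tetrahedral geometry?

For [Ir(CO)2(NH3)(PMe3)]^+: Summing ligand charges against the +1 overall charge gives an oxidation state of +1 for iridium. Iridium is a group-9 element; Ir(I) is therefore d⁸. A 5d d⁸ ion has a large crystal-field splitting; square planar leaves the high-energy d_{x²−y²} orbital empty and maximises CFSE. → square planar.
For [ZrBr3(OH)]: Each bromide is −1; each hydroxide is −1; balancing the 0 overall charge requires Zr(IV). Group 4 minus oxidation state 4 gives a d⁰ configuration. A d⁰ ion has no crystal-field stabilisation preference between square planar and tetrahedral, so four ligands adopt the sterically favoured tetrahedral geometry. → tetrahedral.

[ZrBr3(OH)]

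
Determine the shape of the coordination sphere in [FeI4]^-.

Each iodide is −1; balancing the −1 overall charge requires Fe(III).
Group 8 minus oxidation state 3 gives a d⁵ configuration.
With 4 monodentate ligands the coordination number is 4.
Iodide is a weak-field ligand.
A high-spin d⁵ ion has zero CFSE in either geometry, so four ligands adopt the sterically favoured tetrahedral geometry.

tetrahedral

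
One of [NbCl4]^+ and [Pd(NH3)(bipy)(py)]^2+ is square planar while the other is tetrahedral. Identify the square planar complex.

For [NbCl4]^+: Summing ligand charges against the +1 overall charge gives an oxidation state of +5 for niobium. Nb sits in group 5, so the d-electron count is 5 − 5 = 0. A d⁰ ion has no crystal-field stabilisation preference between square planar and tetrahedral, so four ligands adopt the sterically favoured tetrahedral geometry. → tetrahedral.
For [Pd(NH3)(bipy)(py)]^2+: Ammonia is neutral; 2,2′-bipyridine is neutral; pyridine is neutral; balancing the +2 overall charge requires Pd(II). Group 10 minus oxidation state 2 gives a d⁸ configuration. A 4d d⁸ ion has a large crystal-field splitting; square planar leaves the high-energy d_{x²−y²} orbital empty and maximises CFSE. → square planar.

[Pd(NH3)(bipy)(py)]^2+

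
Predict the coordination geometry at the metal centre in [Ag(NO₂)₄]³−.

tetrahedral

Ligand charges: each nitro (N-bound nitrite) is −1. With an overall charge of −3 the silver centre must be in the +1 oxidation state.
Ag sits in group 11, so the d-electron count is 11 − 1 = 10.
With 4 monodentate ligands the coordination number is 4.
A d¹⁰ ion has no crystal-field stabilisation preference between square planar and tetrahedral, so four ligands adopt the sterically favoured tetrahedral geometry.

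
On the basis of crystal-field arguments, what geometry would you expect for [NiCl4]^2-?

tetrahedral

Summing ligand charges against the −2 overall charge gives an oxidation state of +2 for nickel.
Ni sits in group 10, so the d-electron count is 10 − 2 = 8.
With 4 monodentate ligands the coordination number is 4.
Chloride is a weak-field ligand.
With weak-field ligands the CFSE gain from square planar is small, so a 3d d⁸ ion takes the sterically preferred tetrahedral geometry.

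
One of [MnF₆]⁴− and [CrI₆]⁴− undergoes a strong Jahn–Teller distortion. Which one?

[CrI₆]⁴−

[MnF₆]⁴−: Summing ligand charges against the −4 overall charge gives an oxidation state of +2 for manganese. Group 7 minus oxidation state 2 gives a d⁵ configuration. Fluoride is a weak-field ligand for a first-row metal, so the complex is high-spin. The d⁵ configuration leaves the e_g set evenly filled (or empty) — no strong Jahn–Teller driving force.
[CrI₆]⁴−: Each iodide is −1; balancing the −4 overall charge requires Cr(II). Chromium is a group-6 element; Cr(II) is therefore d⁴. Iodide is a weak-field ligand for a first-row metal, so the complex is high-spin. The t₂g³e_g¹ (high-spin) configuration has an unevenly filled e_g set; the Jahn–Teller theorem predicts a tetragonal distortion (typically axial elongation) to lift the degeneracy.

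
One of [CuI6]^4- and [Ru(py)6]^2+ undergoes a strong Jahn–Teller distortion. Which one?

[CuI6]^4-

[CuI6]^4-: Summing ligand charges against the −4 overall charge gives an oxidation state of +2 for copper. Group 11 minus oxidation state 2 gives a d⁹ configuration. The t₂g⁶e_g³ configuration has an unevenly filled e_g set; the Jahn–Teller theorem predicts a tetragonal distortion (typically axial elongation) to lift the degeneracy.
[Ru(py)6]^2+: Summing ligand charges against the +2 overall charge gives an oxidation state of +2 for ruthenium. Ruthenium is a group-8 element; Ru(II) is therefore d⁶. A 4d ion has a large Δₒ and is invariably low-spin. The d⁶ configuration leaves the e_g set evenly filled (or empty) — no strong Jahn–Teller driving force.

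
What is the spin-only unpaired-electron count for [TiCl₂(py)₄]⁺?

Summing ligand charges against the +1 overall charge gives an oxidation state of +3 for titanium.
Group 4 minus oxidation state 3 gives a d¹ configuration.
In an octahedral field the d¹ configuration is t₂g¹e_g⁰ (only one arrangement possible), giving 1 unpaired electron.

1 unpaired electron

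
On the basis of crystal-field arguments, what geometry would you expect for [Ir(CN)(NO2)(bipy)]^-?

square planar

Summing ligand charges against the −1 overall charge gives an oxidation state of +1 for iridium.
Group 9 minus oxidation state 1 gives a d⁸ configuration.
Counting donor atoms: 1×cyanide (monodentate) → 1 donor; 1×nitro (N-bound nitrite) (monodentate) → 1 donor; 1×2,2′-bipyridine (bidentate) → 2 donors. Coordination number = 4.
A 5d d⁸ ion has a large crystal-field splitting; square planar leaves the high-energy d_{x²−y²} orbital empty and maximises CFSE.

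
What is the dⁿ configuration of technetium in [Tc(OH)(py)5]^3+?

d3

Each hydroxide is −1; pyridine is neutral; balancing the +3 overall charge requires Tc(IV).
Group 7 minus oxidation state 4 gives a d³ configuration.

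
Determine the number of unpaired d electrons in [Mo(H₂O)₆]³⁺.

3 unpaired electrons

Water is neutral; balancing the +3 overall charge requires Mo(III).
Mo sits in group 6, so the d-electron count is 6 − 3 = 3.
In an octahedral field the d³ configuration is t₂g³e_g⁰ (only one arrangement possible), giving 3 unpaired electrons.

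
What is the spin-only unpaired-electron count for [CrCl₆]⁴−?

4 unpaired electrons

Summing ligand charges against the −4 overall charge gives an oxidation state of +2 for chromium.
Cr sits in group 6, so the d-electron count is 6 − 2 = 4.
The spin state decides the count: Chloride is a weak-field ligand for a first-row metal, so the complex is high-spin.
An octahedral high-spin d⁴ ion is t₂g³e_g¹, giving 4 unpaired electrons.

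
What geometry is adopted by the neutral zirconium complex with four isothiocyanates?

tetrahedral

Each isothiocyanate is −1; balancing the 0 overall charge requires Zr(IV).
Zirconium is a group-4 element; Zr(IV) is therefore d⁰.
Coordination number: 4.
A d⁰ ion has no crystal-field stabilisation preference between square planar and tetrahedral, so four ligands adopt the sterically favoured tetrahedral geometry.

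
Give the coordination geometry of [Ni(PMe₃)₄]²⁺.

square planar

Ligand charges: trimethylphosphine is neutral. With an overall charge of +2 the nickel centre must be in the +2 oxidation state.
Group 10 minus oxidation state 2 gives a d⁸ configuration.
Coordination number: 4.
Trimethylphosphine is a strong-field ligand (high in the spectrochemical series).
A 3d d⁸ ion with strong-field ligands gains enough CFSE to favour square planar over tetrahedral.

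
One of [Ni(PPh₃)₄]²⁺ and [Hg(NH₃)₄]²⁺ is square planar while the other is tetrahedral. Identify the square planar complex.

[Ni(PPh₃)₄]²⁺

For [Ni(PPh₃)₄]²⁺: Summing ligand charges against the +2 overall charge gives an oxidation state of +2 for nickel. Nickel is a group-10 element; Ni(II) is therefore d⁸. Triphenylphosphine is a strong-field ligand (high in the spectrochemical series). A 3d d⁸ ion with strong-field ligands gains enough CFSE to favour square planar over tetrahedral. → square planar.
For [Hg(NH₃)₄]²⁺: Ligand charges: ammonia is neutral. With an overall charge of +2 the mercury centre must be in the +2 oxidation state. Group 12 minus oxidation state 2 gives a d¹⁰ configuration. A d¹⁰ ion has no crystal-field stabilisation preference between square planar and tetrahedral, so four ligands adopt the sterically favoured tetrahedral geometry. → tetrahedral.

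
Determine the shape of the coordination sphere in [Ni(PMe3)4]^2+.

square planar

Summing ligand charges against the +2 overall charge gives an oxidation state of +2 for nickel.
Ni sits in group 10, so the d-electron count is 10 − 2 = 8.
Coordination number: 4.
Trimethylphosphine is a strong-field ligand (high in the spectrochemical series).
A 3d d⁸ ion with strong-field ligands gains enough CFSE to favour square planar over tetrahedral.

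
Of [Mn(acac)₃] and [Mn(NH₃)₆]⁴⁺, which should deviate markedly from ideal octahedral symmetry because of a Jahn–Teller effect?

[Mn(acac)₃]: Ligand charges: each acetylacetonate is −1. With an overall charge of 0 the manganese centre must be in the +3 oxidation state. Manganese is a group-7 element; Mn(III) is therefore d⁴. Acetylacetonate is a weak-field ligand for a first-row metal, so the complex is high-spin. The t₂g³e_g¹ (high-spin) configuration has an unevenly filled e_g set; the Jahn–Teller theorem predicts a tetragonal distortion (typically axial elongation) to lift the degeneracy.
[Mn(NH₃)₆]⁴⁺: Summing ligand charges against the +4 overall charge gives an oxidation state of +4 for manganese. Manganese is a group-7 element; Mn(IV) is therefore d³. The d³ configuration leaves the e_g set evenly filled (or empty) — no strong Jahn–Teller driving force.

[Mn(acac)₃]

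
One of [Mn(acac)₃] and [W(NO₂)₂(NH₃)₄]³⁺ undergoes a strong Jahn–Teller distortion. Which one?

[Mn(acac)₃]

[Mn(acac)₃]: Summing ligand charges against the 0 overall charge gives an oxidation state of +3 for manganese. Manganese is a group-7 element; Mn(III) is therefore d⁴. Acetylacetonate is a weak-field ligand for a first-row metal, so the complex is high-spin. The t₂g³e_g¹ (high-spin) configuration has an unevenly filled e_g set; the Jahn–Teller theorem predicts a tetragonal distortion (typically axial elongation) to lift the degeneracy.
[W(NO₂)₂(NH₃)₄]³⁺: Ligand charges: each nitro (N-bound nitrite) is −1; ammonia is neutral. With an overall charge of +3 the tungsten centre must be in the +5 oxidation state. Group 6 minus oxidation state 5 gives a d¹ configuration. The d¹ configuration leaves the e_g set evenly filled (or empty) — no strong Jahn–Teller driving force.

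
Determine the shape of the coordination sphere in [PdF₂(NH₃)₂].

Ligand charges: each fluoride is −1; ammonia is neutral. With an overall charge of 0 the palladium centre must be in the +2 oxidation state.
Palladium is a group-10 element; Pd(II) is therefore d⁸.
With 4 monodentate ligands the coordination number is 4.
A 4d d⁸ ion has a large crystal-field splitting; square planar leaves the high-energy d_{x²−y²} orbital empty and maximises CFSE.

square planar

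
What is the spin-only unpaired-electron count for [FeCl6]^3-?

5 unpaired electrons

Ligand charges: each chloride is −1. With an overall charge of −3 the iron centre must be in the +3 oxidation state.
Iron is a group-8 element; Fe(III) is therefore d⁵.
The spin state decides the count: Chloride is a weak-field ligand for a first-row metal, so the complex is high-spin.
An octahedral high-spin d⁵ ion is t₂g³e_g², giving 5 unpaired electrons.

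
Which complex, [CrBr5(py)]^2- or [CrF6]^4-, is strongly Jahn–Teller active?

[CrBr5(py)]^2-: Each bromide is −1; pyridine is neutral; balancing the −2 overall charge requires Cr(III). Cr sits in group 6, so the d-electron count is 6 − 3 = 3. The d³ configuration leaves the e_g set evenly filled (or empty) — no strong Jahn–Teller driving force.
[CrF6]^4-: Ligand charges: each fluoride is −1. With an overall charge of −4 the chromium centre must be in the +2 oxidation state. Cr sits in group 6, so the d-electron count is 6 − 2 = 4. Fluoride is a weak-field ligand for a first-row metal, so the complex is high-spin. The t₂g³e_g¹ (high-spin) configuration has an unevenly filled e_g set; the Jahn–Teller theorem predicts a tetragonal distortion (typically axial elongation) to lift the degeneracy.

[CrF6]^4-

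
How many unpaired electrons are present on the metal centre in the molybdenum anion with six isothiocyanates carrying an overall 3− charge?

3

Summing ligand charges against the −3 overall charge gives an oxidation state of +3 for molybdenum.
Group 6 minus oxidation state 3 gives a d³ configuration.
In an octahedral field the d³ configuration is t₂g³e_g⁰ (only one arrangement possible), giving 3 unpaired electrons.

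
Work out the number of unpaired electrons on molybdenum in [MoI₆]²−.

2

Summing ligand charges against the −2 overall charge gives an oxidation state of +4 for molybdenum.
Molybdenum is a group-6 element; Mo(IV) is therefore d².
In an octahedral field the d² configuration is t₂g²e_g⁰ (only one arrangement possible), giving 2 unpaired electrons.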